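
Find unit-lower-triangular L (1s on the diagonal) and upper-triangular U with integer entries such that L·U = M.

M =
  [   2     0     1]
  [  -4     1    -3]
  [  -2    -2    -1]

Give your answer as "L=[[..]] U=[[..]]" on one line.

L=[[1,0,0],[-2,1,0],[-1,-2,1]] U=[[2,0,1],[0,1,-1],[0,0,-2]]

  r1 -= -2·r0 → [0,1,-1]
  r2 -= -1·r0 → [0,-2,0]
  r2 -= -2·r1 → [0,0,-2]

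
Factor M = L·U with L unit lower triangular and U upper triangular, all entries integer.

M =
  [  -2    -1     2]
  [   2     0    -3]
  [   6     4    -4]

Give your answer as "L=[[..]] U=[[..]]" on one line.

L=[[1,0,0],[-1,1,0],[-3,-1,1]] U=[[-2,-1,2],[0,-1,-1],[0,0,1]]

  R1 -= -1·R0 → [0,-1,-1]
  R2 -= -3·R0 → [0,1,2]
  R2 -= -1·R1 → [0,0,1]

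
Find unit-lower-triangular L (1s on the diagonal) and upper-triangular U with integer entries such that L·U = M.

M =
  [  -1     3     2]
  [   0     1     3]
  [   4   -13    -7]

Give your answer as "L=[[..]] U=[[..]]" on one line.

  row1 -= 0·row0 → [0,1,3]
  row2 -= -4·row0 → [0,-1,1]
  row2 -= -1·row1 → [0,0,4]

L=[[1,0,0],[0,1,0],[-4,-1,1]] U=[[-1,3,2],[0,1,3],[0,0,4]]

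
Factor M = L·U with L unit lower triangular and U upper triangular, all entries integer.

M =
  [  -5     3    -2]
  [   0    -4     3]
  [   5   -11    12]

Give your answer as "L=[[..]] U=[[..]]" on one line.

L=[[1,0,0],[0,1,0],[-1,2,1]] U=[[-5,3,-2],[0,-4,3],[0,0,4]]

  r1 -= 0·r0 → [0,-4,3]
  r2 -= -1·r0 → [0,-8,10]
  r2 -= 2·r1 → [0,0,4]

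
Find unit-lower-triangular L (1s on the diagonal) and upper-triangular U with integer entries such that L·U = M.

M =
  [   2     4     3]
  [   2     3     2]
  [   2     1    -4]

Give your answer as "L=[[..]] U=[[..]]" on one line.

  R1 -= 1·R0 → [0,-1,-1]
  R2 -= 1·R0 → [0,-3,-7]
  R2 -= 3·R1 → [0,0,-4]

L=[[1,0,0],[1,1,0],[1,3,1]] U=[[2,4,3],[0,-1,-1],[0,0,-4]]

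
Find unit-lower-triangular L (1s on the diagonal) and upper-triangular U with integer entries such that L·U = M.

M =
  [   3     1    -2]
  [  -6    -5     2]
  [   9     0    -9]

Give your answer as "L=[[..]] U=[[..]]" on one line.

  row1 -= -2·row0 → [0,-3,-2]
  row2 -= 3·row0 → [0,-3,-3]
  row2 -= 1·row1 → [0,0,-1]

L=[[1,0,0],[-2,1,0],[3,1,1]] U=[[3,1,-2],[0,-3,-2],[0,0,-1]]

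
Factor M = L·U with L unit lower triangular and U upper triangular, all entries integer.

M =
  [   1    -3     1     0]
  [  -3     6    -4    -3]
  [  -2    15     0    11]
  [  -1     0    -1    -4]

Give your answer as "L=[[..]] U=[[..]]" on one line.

L=[[1,0,0,0],[-3,1,0,0],[-2,-3,1,0],[-1,1,-1,1]] U=[[1,-3,1,0],[0,-3,-1,-3],[0,0,-1,2],[0,0,0,1]]

  r1 -= -3·r0 → [0,-3,-1,-3]
  r2 -= -2·r0 → [0,9,2,11]
  r3 -= -1·r0 → [0,-3,0,-4]
  r2 -= -3·r1 → [0,0,-1,2]
  r3 -= 1·r1 → [0,0,1,-1]
  r3 -= -1·r2 → [0,0,0,1]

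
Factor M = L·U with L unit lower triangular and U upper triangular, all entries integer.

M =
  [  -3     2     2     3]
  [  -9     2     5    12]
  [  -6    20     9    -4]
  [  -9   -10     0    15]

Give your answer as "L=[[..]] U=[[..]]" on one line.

L=[[1,0,0,0],[3,1,0,0],[2,-4,1,0],[3,4,-2,1]] U=[[-3,2,2,3],[0,-4,-1,3],[0,0,1,2],[0,0,0,-2]]

  row1 -= 3·row0 → [0,-4,-1,3]
  row2 -= 2·row0 → [0,16,5,-10]
  row3 -= 3·row0 → [0,-16,-6,6]
  row2 -= -4·row1 → [0,0,1,2]
  row3 -= 4·row1 → [0,0,-2,-6]
  row3 -= -2·row2 → [0,0,0,-2]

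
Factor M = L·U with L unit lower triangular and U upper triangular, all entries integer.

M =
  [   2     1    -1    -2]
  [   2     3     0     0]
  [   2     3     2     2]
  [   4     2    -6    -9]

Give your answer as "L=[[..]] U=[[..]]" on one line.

L=[[1,0,0,0],[1,1,0,0],[1,1,1,0],[2,0,-2,1]] U=[[2,1,-1,-2],[0,2,1,2],[0,0,2,2],[0,0,0,-1]]

  row1 -= 1·row0 → [0,2,1,2]
  row2 -= 1·row0 → [0,2,3,4]
  row3 -= 2·row0 → [0,0,-4,-5]
  row2 -= 1·row1 → [0,0,2,2]
  row3 -= 0·row1 → [0,0,-4,-5]
  row3 -= -2·row2 → [0,0,0,-1]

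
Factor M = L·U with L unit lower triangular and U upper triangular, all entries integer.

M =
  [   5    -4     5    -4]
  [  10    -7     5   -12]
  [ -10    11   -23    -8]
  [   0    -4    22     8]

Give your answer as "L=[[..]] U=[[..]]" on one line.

L=[[1,0,0,0],[2,1,0,0],[-2,3,1,0],[0,-4,1,1]] U=[[5,-4,5,-4],[0,1,-5,-4],[0,0,2,-4],[0,0,0,-4]]

  r1 -= 2·r0 → [0,1,-5,-4]
  r2 -= -2·r0 → [0,3,-13,-16]
  r3 -= 0·r0 → [0,-4,22,8]
  r2 -= 3·r1 → [0,0,2,-4]
  r3 -= -4·r1 → [0,0,2,-8]
  r3 -= 1·r2 → [0,0,0,-4]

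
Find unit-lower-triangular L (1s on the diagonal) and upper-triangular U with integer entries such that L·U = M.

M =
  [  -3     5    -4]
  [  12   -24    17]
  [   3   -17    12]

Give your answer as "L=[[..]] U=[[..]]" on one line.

L=[[1,0,0],[-4,1,0],[-1,3,1]] U=[[-3,5,-4],[0,-4,1],[0,0,5]]

  row1 -= -4·row0 → [0,-4,1]
  row2 -= -1·row0 → [0,-12,8]
  row2 -= 3·row1 → [0,0,5]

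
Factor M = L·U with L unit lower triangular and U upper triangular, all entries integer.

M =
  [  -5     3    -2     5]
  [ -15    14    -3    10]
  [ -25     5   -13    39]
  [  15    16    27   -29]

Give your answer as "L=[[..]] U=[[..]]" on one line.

  row1 -= 3·row0 → [0,5,3,-5]
  row2 -= 5·row0 → [0,-10,-3,14]
  row3 -= -3·row0 → [0,25,21,-14]
  row2 -= -2·row1 → [0,0,3,4]
  row3 -= 5·row1 → [0,0,6,11]
  row3 -= 2·row2 → [0,0,0,3]

L=[[1,0,0,0],[3,1,0,0],[5,-2,1,0],[-3,5,2,1]] U=[[-5,3,-2,5],[0,5,3,-5],[0,0,3,4],[0,0,0,3]]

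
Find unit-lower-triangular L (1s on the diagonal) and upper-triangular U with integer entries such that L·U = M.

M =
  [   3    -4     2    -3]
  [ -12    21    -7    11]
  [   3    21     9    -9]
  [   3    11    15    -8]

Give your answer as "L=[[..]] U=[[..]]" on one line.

  R1 -= -4·R0 → [0,5,1,-1]
  R2 -= 1·R0 → [0,25,7,-6]
  R3 -= 1·R0 → [0,15,13,-5]
  R2 -= 5·R1 → [0,0,2,-1]
  R3 -= 3·R1 → [0,0,10,-2]
  R3 -= 5·R2 → [0,0,0,3]

L=[[1,0,0,0],[-4,1,0,0],[1,5,1,0],[1,3,5,1]] U=[[3,-4,2,-3],[0,5,1,-1],[0,0,2,-1],[0,0,0,3]]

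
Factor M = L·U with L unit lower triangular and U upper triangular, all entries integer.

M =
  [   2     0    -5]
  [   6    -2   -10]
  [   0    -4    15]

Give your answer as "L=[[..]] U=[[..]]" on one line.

  row1 -= 3·row0 → [0,-2,5]
  row2 -= 0·row0 → [0,-4,15]
  row2 -= 2·row1 → [0,0,5]

L=[[1,0,0],[3,1,0],[0,2,1]] U=[[2,0,-5],[0,-2,5],[0,0,5]]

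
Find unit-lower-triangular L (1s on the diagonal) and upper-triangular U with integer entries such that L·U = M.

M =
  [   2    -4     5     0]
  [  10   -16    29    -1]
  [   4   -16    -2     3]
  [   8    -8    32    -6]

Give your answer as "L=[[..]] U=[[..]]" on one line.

L=[[1,0,0,0],[5,1,0,0],[2,-2,1,0],[4,2,-1,1]] U=[[2,-4,5,0],[0,4,4,-1],[0,0,-4,1],[0,0,0,-3]]

  R1 -= 5·R0 → [0,4,4,-1]
  R2 -= 2·R0 → [0,-8,-12,3]
  R3 -= 4·R0 → [0,8,12,-6]
  R2 -= -2·R1 → [0,0,-4,1]
  R3 -= 2·R1 → [0,0,4,-4]
  R3 -= -1·R2 → [0,0,0,-3]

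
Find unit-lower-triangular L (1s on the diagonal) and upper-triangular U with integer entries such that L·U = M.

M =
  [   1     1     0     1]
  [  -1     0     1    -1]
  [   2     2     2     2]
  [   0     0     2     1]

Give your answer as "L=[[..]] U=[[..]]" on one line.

L=[[1,0,0,0],[-1,1,0,0],[2,0,1,0],[0,0,1,1]] U=[[1,1,0,1],[0,1,1,0],[0,0,2,0],[0,0,0,1]]

  r1 -= -1·r0 → [0,1,1,0]
  r2 -= 2·r0 → [0,0,2,0]
  r3 -= 0·r0 → [0,0,2,1]
  r2 -= 0·r1 → [0,0,2,0]
  r3 -= 0·r1 → [0,0,2,1]
  r3 -= 1·r2 → [0,0,0,1]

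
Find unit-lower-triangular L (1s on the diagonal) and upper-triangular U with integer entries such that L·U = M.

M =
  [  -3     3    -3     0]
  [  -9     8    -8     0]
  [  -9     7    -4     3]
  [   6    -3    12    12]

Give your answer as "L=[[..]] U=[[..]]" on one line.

L=[[1,0,0,0],[3,1,0,0],[3,2,1,0],[-2,-3,3,1]] U=[[-3,3,-3,0],[0,-1,1,0],[0,0,3,3],[0,0,0,3]]

  r1 -= 3·r0 → [0,-1,1,0]
  r2 -= 3·r0 → [0,-2,5,3]
  r3 -= -2·r0 → [0,3,6,12]
  r2 -= 2·r1 → [0,0,3,3]
  r3 -= -3·r1 → [0,0,9,12]
  r3 -= 3·r2 → [0,0,0,3]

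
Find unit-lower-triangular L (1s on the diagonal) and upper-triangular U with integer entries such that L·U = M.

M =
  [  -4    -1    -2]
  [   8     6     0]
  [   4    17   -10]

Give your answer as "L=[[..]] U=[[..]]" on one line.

  r1 -= -2·r0 → [0,4,-4]
  r2 -= -1·r0 → [0,16,-12]
  r2 -= 4·r1 → [0,0,4]

L=[[1,0,0],[-2,1,0],[-1,4,1]] U=[[-4,-1,-2],[0,4,-4],[0,0,4]]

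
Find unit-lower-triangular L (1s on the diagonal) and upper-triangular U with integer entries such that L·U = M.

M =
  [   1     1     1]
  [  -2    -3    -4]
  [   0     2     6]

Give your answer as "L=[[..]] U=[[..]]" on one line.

L=[[1,0,0],[-2,1,0],[0,-2,1]] U=[[1,1,1],[0,-1,-2],[0,0,2]]

  row1 -= -2·row0 → [0,-1,-2]
  row2 -= 0·row0 → [0,2,6]
  row2 -= -2·row1 → [0,0,2]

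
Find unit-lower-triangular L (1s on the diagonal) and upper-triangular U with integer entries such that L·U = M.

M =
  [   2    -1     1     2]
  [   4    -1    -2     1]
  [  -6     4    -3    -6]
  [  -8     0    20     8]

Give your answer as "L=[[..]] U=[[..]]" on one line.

L=[[1,0,0,0],[2,1,0,0],[-3,1,1,0],[-4,-4,2,1]] U=[[2,-1,1,2],[0,1,-4,-3],[0,0,4,3],[0,0,0,-2]]

  R1 -= 2·R0 → [0,1,-4,-3]
  R2 -= -3·R0 → [0,1,0,0]
  R3 -= -4·R0 → [0,-4,24,16]
  R2 -= 1·R1 → [0,0,4,3]
  R3 -= -4·R1 → [0,0,8,4]
  R3 -= 2·R2 → [0,0,0,-2]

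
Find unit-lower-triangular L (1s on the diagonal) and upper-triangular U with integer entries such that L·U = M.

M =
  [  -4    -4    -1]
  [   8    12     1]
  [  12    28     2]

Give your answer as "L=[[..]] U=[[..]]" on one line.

L=[[1,0,0],[-2,1,0],[-3,4,1]] U=[[-4,-4,-1],[0,4,-1],[0,0,3]]

  R1 -= -2·R0 → [0,4,-1]
  R2 -= -3·R0 → [0,16,-1]
  R2 -= 4·R1 → [0,0,3]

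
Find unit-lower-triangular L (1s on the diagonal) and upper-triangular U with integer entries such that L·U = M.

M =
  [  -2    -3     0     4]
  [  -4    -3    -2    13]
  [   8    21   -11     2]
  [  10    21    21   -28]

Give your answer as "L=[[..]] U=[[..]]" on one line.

  r1 -= 2·r0 → [0,3,-2,5]
  r2 -= -4·r0 → [0,9,-11,18]
  r3 -= -5·r0 → [0,6,21,-8]
  r2 -= 3·r1 → [0,0,-5,3]
  r3 -= 2·r1 → [0,0,25,-18]
  r3 -= -5·r2 → [0,0,0,-3]

L=[[1,0,0,0],[2,1,0,0],[-4,3,1,0],[-5,2,-5,1]] U=[[-2,-3,0,4],[0,3,-2,5],[0,0,-5,3],[0,0,0,-3]]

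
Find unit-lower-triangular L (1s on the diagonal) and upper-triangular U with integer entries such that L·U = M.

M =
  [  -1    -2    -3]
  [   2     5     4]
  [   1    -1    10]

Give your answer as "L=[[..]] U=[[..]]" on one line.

L=[[1,0,0],[-2,1,0],[-1,-3,1]] U=[[-1,-2,-3],[0,1,-2],[0,0,1]]

  R1 -= -2·R0 → [0,1,-2]
  R2 -= -1·R0 → [0,-3,7]
  R2 -= -3·R1 → [0,0,1]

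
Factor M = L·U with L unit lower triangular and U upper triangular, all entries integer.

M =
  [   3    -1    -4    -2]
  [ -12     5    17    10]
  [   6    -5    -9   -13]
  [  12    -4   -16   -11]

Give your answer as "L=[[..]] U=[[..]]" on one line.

L=[[1,0,0,0],[-4,1,0,0],[2,-3,1,0],[4,0,0,1]] U=[[3,-1,-4,-2],[0,1,1,2],[0,0,2,-3],[0,0,0,-3]]

  r1 -= -4·r0 → [0,1,1,2]
  r2 -= 2·r0 → [0,-3,-1,-9]
  r3 -= 4·r0 → [0,0,0,-3]
  r2 -= -3·r1 → [0,0,2,-3]
  r3 -= 0·r1 → [0,0,0,-3]
  r3 -= 0·r2 → [0,0,0,-3]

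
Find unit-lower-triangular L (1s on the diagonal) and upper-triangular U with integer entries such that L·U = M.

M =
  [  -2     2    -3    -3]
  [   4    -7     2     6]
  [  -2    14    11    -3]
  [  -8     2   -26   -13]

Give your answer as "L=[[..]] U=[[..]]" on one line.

L=[[1,0,0,0],[-2,1,0,0],[1,-4,1,0],[4,2,3,1]] U=[[-2,2,-3,-3],[0,-3,-4,0],[0,0,-2,0],[0,0,0,-1]]

  r1 -= -2·r0 → [0,-3,-4,0]
  r2 -= 1·r0 → [0,12,14,0]
  r3 -= 4·r0 → [0,-6,-14,-1]
  r2 -= -4·r1 → [0,0,-2,0]
  r3 -= 2·r1 → [0,0,-6,-1]
  r3 -= 3·r2 → [0,0,0,-1]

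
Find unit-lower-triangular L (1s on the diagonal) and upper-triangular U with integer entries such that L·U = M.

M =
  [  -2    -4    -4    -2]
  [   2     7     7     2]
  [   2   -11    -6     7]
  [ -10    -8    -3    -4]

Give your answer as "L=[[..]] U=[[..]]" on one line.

L=[[1,0,0,0],[-1,1,0,0],[-1,-5,1,0],[5,4,1,1]] U=[[-2,-4,-4,-2],[0,3,3,0],[0,0,5,5],[0,0,0,1]]

  R1 -= -1·R0 → [0,3,3,0]
  R2 -= -1·R0 → [0,-15,-10,5]
  R3 -= 5·R0 → [0,12,17,6]
  R2 -= -5·R1 → [0,0,5,5]
  R3 -= 4·R1 → [0,0,5,6]
  R3 -= 1·R2 → [0,0,0,1]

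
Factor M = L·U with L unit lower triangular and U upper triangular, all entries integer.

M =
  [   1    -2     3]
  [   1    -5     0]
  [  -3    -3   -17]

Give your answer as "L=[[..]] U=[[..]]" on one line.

  r1 -= 1·r0 → [0,-3,-3]
  r2 -= -3·r0 → [0,-9,-8]
  r2 -= 3·r1 → [0,0,1]

L=[[1,0,0],[1,1,0],[-3,3,1]] U=[[1,-2,3],[0,-3,-3],[0,0,1]]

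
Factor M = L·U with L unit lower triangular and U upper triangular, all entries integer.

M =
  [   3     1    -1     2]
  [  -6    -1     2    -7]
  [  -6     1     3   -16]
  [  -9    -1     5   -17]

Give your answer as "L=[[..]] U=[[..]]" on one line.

  r1 -= -2·r0 → [0,1,0,-3]
  r2 -= -2·r0 → [0,3,1,-12]
  r3 -= -3·r0 → [0,2,2,-11]
  r2 -= 3·r1 → [0,0,1,-3]
  r3 -= 2·r1 → [0,0,2,-5]
  r3 -= 2·r2 → [0,0,0,1]

L=[[1,0,0,0],[-2,1,0,0],[-2,3,1,0],[-3,2,2,1]] U=[[3,1,-1,2],[0,1,0,-3],[0,0,1,-3],[0,0,0,1]]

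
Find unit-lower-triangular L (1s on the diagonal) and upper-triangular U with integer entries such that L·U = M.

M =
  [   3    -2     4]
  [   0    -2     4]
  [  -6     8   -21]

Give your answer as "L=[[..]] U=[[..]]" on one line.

  r1 -= 0·r0 → [0,-2,4]
  r2 -= -2·r0 → [0,4,-13]
  r2 -= -2·r1 → [0,0,-5]

L=[[1,0,0],[0,1,0],[-2,-2,1]] U=[[3,-2,4],[0,-2,4],[0,0,-5]]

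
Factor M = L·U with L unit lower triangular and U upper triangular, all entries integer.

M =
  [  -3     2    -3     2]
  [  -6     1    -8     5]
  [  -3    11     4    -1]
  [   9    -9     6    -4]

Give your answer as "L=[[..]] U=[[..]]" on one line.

L=[[1,0,0,0],[2,1,0,0],[1,-3,1,0],[-3,1,-1,1]] U=[[-3,2,-3,2],[0,-3,-2,1],[0,0,1,0],[0,0,0,1]]

  row1 -= 2·row0 → [0,-3,-2,1]
  row2 -= 1·row0 → [0,9,7,-3]
  row3 -= -3·row0 → [0,-3,-3,2]
  row2 -= -3·row1 → [0,0,1,0]
  row3 -= 1·row1 → [0,0,-1,1]
  row3 -= -1·row2 → [0,0,0,1]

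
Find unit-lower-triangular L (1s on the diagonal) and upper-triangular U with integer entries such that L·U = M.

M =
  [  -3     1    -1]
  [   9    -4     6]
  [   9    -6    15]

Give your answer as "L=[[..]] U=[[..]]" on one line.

L=[[1,0,0],[-3,1,0],[-3,3,1]] U=[[-3,1,-1],[0,-1,3],[0,0,3]]

  r1 -= -3·r0 → [0,-1,3]
  r2 -= -3·r0 → [0,-3,12]
  r2 -= 3·r1 → [0,0,3]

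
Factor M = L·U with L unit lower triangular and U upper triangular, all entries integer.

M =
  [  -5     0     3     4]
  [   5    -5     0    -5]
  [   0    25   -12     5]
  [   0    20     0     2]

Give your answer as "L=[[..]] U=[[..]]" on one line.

L=[[1,0,0,0],[-1,1,0,0],[0,-5,1,0],[0,-4,4,1]] U=[[-5,0,3,4],[0,-5,3,-1],[0,0,3,0],[0,0,0,-2]]

  R1 -= -1·R0 → [0,-5,3,-1]
  R2 -= 0·R0 → [0,25,-12,5]
  R3 -= 0·R0 → [0,20,0,2]
  R2 -= -5·R1 → [0,0,3,0]
  R3 -= -4·R1 → [0,0,12,-2]
  R3 -= 4·R2 → [0,0,0,-2]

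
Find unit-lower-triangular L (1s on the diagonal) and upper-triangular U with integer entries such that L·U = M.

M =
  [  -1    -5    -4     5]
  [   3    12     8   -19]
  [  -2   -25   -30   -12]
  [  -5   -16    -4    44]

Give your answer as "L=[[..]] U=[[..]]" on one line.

L=[[1,0,0,0],[-3,1,0,0],[2,5,1,0],[5,-3,-2,1]] U=[[-1,-5,-4,5],[0,-3,-4,-4],[0,0,-2,-2],[0,0,0,3]]

  R1 -= -3·R0 → [0,-3,-4,-4]
  R2 -= 2·R0 → [0,-15,-22,-22]
  R3 -= 5·R0 → [0,9,16,19]
  R2 -= 5·R1 → [0,0,-2,-2]
  R3 -= -3·R1 → [0,0,4,7]
  R3 -= -2·R2 → [0,0,0,3]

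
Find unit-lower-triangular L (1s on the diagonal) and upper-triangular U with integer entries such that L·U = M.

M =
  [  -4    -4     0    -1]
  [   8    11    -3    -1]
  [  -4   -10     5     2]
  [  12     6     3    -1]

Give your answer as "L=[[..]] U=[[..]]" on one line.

L=[[1,0,0,0],[-2,1,0,0],[1,-2,1,0],[-3,-2,3,1]] U=[[-4,-4,0,-1],[0,3,-3,-3],[0,0,-1,-3],[0,0,0,-1]]

  r1 -= -2·r0 → [0,3,-3,-3]
  r2 -= 1·r0 → [0,-6,5,3]
  r3 -= -3·r0 → [0,-6,3,-4]
  r2 -= -2·r1 → [0,0,-1,-3]
  r3 -= -2·r1 → [0,0,-3,-10]
  r3 -= 3·r2 → [0,0,0,-1]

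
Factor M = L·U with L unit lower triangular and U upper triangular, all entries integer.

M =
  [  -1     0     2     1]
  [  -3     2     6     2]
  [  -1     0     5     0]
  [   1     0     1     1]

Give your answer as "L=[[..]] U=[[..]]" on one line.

L=[[1,0,0,0],[3,1,0,0],[1,0,1,0],[-1,0,1,1]] U=[[-1,0,2,1],[0,2,0,-1],[0,0,3,-1],[0,0,0,3]]

  r1 -= 3·r0 → [0,2,0,-1]
  r2 -= 1·r0 → [0,0,3,-1]
  r3 -= -1·r0 → [0,0,3,2]
  r2 -= 0·r1 → [0,0,3,-1]
  r3 -= 0·r1 → [0,0,3,2]
  r3 -= 1·r2 → [0,0,0,3]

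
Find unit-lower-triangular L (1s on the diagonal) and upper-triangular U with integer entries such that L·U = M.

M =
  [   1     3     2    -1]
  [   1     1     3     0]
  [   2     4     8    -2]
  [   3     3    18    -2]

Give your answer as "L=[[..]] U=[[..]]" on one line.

  row1 -= 1·row0 → [0,-2,1,1]
  row2 -= 2·row0 → [0,-2,4,0]
  row3 -= 3·row0 → [0,-6,12,1]
  row2 -= 1·row1 → [0,0,3,-1]
  row3 -= 3·row1 → [0,0,9,-2]
  row3 -= 3·row2 → [0,0,0,1]

L=[[1,0,0,0],[1,1,0,0],[2,1,1,0],[3,3,3,1]] U=[[1,3,2,-1],[0,-2,1,1],[0,0,3,-1],[0,0,0,1]]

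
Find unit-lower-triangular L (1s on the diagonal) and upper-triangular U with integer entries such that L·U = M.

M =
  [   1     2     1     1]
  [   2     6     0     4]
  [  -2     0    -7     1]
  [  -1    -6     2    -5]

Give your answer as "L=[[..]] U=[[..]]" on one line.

  row1 -= 2·row0 → [0,2,-2,2]
  row2 -= -2·row0 → [0,4,-5,3]
  row3 -= -1·row0 → [0,-4,3,-4]
  row2 -= 2·row1 → [0,0,-1,-1]
  row3 -= -2·row1 → [0,0,-1,0]
  row3 -= 1·row2 → [0,0,0,1]

L=[[1,0,0,0],[2,1,0,0],[-2,2,1,0],[-1,-2,1,1]] U=[[1,2,1,1],[0,2,-2,2],[0,0,-1,-1],[0,0,0,1]]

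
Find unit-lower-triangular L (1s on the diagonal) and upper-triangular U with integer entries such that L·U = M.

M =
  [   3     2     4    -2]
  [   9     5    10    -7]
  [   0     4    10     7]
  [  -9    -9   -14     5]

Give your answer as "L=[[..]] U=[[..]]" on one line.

L=[[1,0,0,0],[3,1,0,0],[0,-4,1,0],[-3,3,2,1]] U=[[3,2,4,-2],[0,-1,-2,-1],[0,0,2,3],[0,0,0,-4]]

  row1 -= 3·row0 → [0,-1,-2,-1]
  row2 -= 0·row0 → [0,4,10,7]
  row3 -= -3·row0 → [0,-3,-2,-1]
  row2 -= -4·row1 → [0,0,2,3]
  row3 -= 3·row1 → [0,0,4,2]
  row3 -= 2·row2 → [0,0,0,-4]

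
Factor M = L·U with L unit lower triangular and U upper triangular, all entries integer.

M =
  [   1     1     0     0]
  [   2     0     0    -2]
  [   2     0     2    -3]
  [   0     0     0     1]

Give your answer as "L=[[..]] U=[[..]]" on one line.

  R1 -= 2·R0 → [0,-2,0,-2]
  R2 -= 2·R0 → [0,-2,2,-3]
  R3 -= 0·R0 → [0,0,0,1]
  R2 -= 1·R1 → [0,0,2,-1]
  R3 -= 0·R1 → [0,0,0,1]
  R3 -= 0·R2 → [0,0,0,1]

L=[[1,0,0,0],[2,1,0,0],[2,1,1,0],[0,0,0,1]] U=[[1,1,0,0],[0,-2,0,-2],[0,0,2,-1],[0,0,0,1]]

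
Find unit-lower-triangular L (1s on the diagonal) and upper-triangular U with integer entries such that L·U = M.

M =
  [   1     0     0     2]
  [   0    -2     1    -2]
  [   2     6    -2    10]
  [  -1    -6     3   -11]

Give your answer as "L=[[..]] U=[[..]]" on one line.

L=[[1,0,0,0],[0,1,0,0],[2,-3,1,0],[-1,3,0,1]] U=[[1,0,0,2],[0,-2,1,-2],[0,0,1,0],[0,0,0,-3]]

  R1 -= 0·R0 → [0,-2,1,-2]
  R2 -= 2·R0 → [0,6,-2,6]
  R3 -= -1·R0 → [0,-6,3,-9]
  R2 -= -3·R1 → [0,0,1,0]
  R3 -= 3·R1 → [0,0,0,-3]
  R3 -= 0·R2 → [0,0,0,-3]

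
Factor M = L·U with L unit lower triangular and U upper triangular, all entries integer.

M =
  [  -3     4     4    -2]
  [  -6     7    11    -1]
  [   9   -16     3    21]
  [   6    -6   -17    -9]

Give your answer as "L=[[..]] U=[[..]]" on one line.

  r1 -= 2·r0 → [0,-1,3,3]
  r2 -= -3·r0 → [0,-4,15,15]
  r3 -= -2·r0 → [0,2,-9,-13]
  r2 -= 4·r1 → [0,0,3,3]
  r3 -= -2·r1 → [0,0,-3,-7]
  r3 -= -1·r2 → [0,0,0,-4]

L=[[1,0,0,0],[2,1,0,0],[-3,4,1,0],[-2,-2,-1,1]] U=[[-3,4,4,-2],[0,-1,3,3],[0,0,3,3],[0,0,0,-4]]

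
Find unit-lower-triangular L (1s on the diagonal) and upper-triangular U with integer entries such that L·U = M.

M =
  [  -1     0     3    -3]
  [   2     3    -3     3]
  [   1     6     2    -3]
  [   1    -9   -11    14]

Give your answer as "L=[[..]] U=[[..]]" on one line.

L=[[1,0,0,0],[-2,1,0,0],[-1,2,1,0],[-1,-3,-1,1]] U=[[-1,0,3,-3],[0,3,3,-3],[0,0,-1,0],[0,0,0,2]]

  row1 -= -2·row0 → [0,3,3,-3]
  row2 -= -1·row0 → [0,6,5,-6]
  row3 -= -1·row0 → [0,-9,-8,11]
  row2 -= 2·row1 → [0,0,-1,0]
  row3 -= -3·row1 → [0,0,1,2]
  row3 -= -1·row2 → [0,0,0,2]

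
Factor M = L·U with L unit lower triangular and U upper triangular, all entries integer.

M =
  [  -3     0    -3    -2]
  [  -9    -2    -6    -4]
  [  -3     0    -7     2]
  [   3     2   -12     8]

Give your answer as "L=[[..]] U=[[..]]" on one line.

L=[[1,0,0,0],[3,1,0,0],[1,0,1,0],[-1,-1,3,1]] U=[[-3,0,-3,-2],[0,-2,3,2],[0,0,-4,4],[0,0,0,-4]]

  R1 -= 3·R0 → [0,-2,3,2]
  R2 -= 1·R0 → [0,0,-4,4]
  R3 -= -1·R0 → [0,2,-15,6]
  R2 -= 0·R1 → [0,0,-4,4]
  R3 -= -1·R1 → [0,0,-12,8]
  R3 -= 3·R2 → [0,0,0,-4]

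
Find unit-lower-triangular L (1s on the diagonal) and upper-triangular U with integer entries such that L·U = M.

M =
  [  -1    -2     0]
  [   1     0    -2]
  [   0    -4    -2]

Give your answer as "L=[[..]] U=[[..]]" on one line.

  R1 -= -1·R0 → [0,-2,-2]
  R2 -= 0·R0 → [0,-4,-2]
  R2 -= 2·R1 → [0,0,2]

L=[[1,0,0],[-1,1,0],[0,2,1]] U=[[-1,-2,0],[0,-2,-2],[0,0,2]]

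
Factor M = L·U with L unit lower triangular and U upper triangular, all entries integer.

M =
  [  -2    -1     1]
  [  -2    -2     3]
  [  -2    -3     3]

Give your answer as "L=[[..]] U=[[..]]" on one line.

  R1 -= 1·R0 → [0,-1,2]
  R2 -= 1·R0 → [0,-2,2]
  R2 -= 2·R1 → [0,0,-2]

L=[[1,0,0],[1,1,0],[1,2,1]] U=[[-2,-1,1],[0,-1,2],[0,0,-2]]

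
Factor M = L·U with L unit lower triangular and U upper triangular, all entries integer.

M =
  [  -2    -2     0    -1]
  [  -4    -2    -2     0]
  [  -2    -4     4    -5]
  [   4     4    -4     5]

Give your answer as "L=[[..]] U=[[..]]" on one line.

  R1 -= 2·R0 → [0,2,-2,2]
  R2 -= 1·R0 → [0,-2,4,-4]
  R3 -= -2·R0 → [0,0,-4,3]
  R2 -= -1·R1 → [0,0,2,-2]
  R3 -= 0·R1 → [0,0,-4,3]
  R3 -= -2·R2 → [0,0,0,-1]

L=[[1,0,0,0],[2,1,0,0],[1,-1,1,0],[-2,0,-2,1]] U=[[-2,-2,0,-1],[0,2,-2,2],[0,0,2,-2],[0,0,0,-1]]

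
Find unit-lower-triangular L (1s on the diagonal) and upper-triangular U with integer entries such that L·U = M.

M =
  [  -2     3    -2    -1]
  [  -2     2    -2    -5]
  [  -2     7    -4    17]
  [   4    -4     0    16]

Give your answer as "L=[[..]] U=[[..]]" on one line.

  R1 -= 1·R0 → [0,-1,0,-4]
  R2 -= 1·R0 → [0,4,-2,18]
  R3 -= -2·R0 → [0,2,-4,14]
  R2 -= -4·R1 → [0,0,-2,2]
  R3 -= -2·R1 → [0,0,-4,6]
  R3 -= 2·R2 → [0,0,0,2]

L=[[1,0,0,0],[1,1,0,0],[1,-4,1,0],[-2,-2,2,1]] U=[[-2,3,-2,-1],[0,-1,0,-4],[0,0,-2,2],[0,0,0,2]]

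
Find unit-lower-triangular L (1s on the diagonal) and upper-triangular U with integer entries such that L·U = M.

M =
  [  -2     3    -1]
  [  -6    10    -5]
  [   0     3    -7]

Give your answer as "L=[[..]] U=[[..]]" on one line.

  r1 -= 3·r0 → [0,1,-2]
  r2 -= 0·r0 → [0,3,-7]
  r2 -= 3·r1 → [0,0,-1]

L=[[1,0,0],[3,1,0],[0,3,1]] U=[[-2,3,-1],[0,1,-2],[0,0,-1]]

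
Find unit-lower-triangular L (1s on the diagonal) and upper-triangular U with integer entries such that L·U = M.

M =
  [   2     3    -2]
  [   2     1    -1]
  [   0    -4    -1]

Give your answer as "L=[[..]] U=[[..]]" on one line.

L=[[1,0,0],[1,1,0],[0,2,1]] U=[[2,3,-2],[0,-2,1],[0,0,-3]]

  R1 -= 1·R0 → [0,-2,1]
  R2 -= 0·R0 → [0,-4,-1]
  R2 -= 2·R1 → [0,0,-3]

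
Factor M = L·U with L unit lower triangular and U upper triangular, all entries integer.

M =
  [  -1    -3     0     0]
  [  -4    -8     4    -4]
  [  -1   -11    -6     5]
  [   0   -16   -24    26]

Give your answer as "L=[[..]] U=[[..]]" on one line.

L=[[1,0,0,0],[4,1,0,0],[1,-2,1,0],[0,-4,-4,1]] U=[[-1,-3,0,0],[0,4,4,-4],[0,0,2,-3],[0,0,0,-2]]

  R1 -= 4·R0 → [0,4,4,-4]
  R2 -= 1·R0 → [0,-8,-6,5]
  R3 -= 0·R0 → [0,-16,-24,26]
  R2 -= -2·R1 → [0,0,2,-3]
  R3 -= -4·R1 → [0,0,-8,10]
  R3 -= -4·R2 → [0,0,0,-2]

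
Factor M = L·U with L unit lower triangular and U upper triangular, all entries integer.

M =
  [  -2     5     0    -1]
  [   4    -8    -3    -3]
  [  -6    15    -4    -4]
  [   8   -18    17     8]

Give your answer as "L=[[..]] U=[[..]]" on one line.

  row1 -= -2·row0 → [0,2,-3,-5]
  row2 -= 3·row0 → [0,0,-4,-1]
  row3 -= -4·row0 → [0,2,17,4]
  row2 -= 0·row1 → [0,0,-4,-1]
  row3 -= 1·row1 → [0,0,20,9]
  row3 -= -5·row2 → [0,0,0,4]

L=[[1,0,0,0],[-2,1,0,0],[3,0,1,0],[-4,1,-5,1]] U=[[-2,5,0,-1],[0,2,-3,-5],[0,0,-4,-1],[0,0,0,4]]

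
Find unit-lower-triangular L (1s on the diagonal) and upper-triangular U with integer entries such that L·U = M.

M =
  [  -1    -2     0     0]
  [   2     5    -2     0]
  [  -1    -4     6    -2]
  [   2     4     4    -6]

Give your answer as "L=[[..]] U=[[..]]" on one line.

  R1 -= -2·R0 → [0,1,-2,0]
  R2 -= 1·R0 → [0,-2,6,-2]
  R3 -= -2·R0 → [0,0,4,-6]
  R2 -= -2·R1 → [0,0,2,-2]
  R3 -= 0·R1 → [0,0,4,-6]
  R3 -= 2·R2 → [0,0,0,-2]

L=[[1,0,0,0],[-2,1,0,0],[1,-2,1,0],[-2,0,2,1]] U=[[-1,-2,0,0],[0,1,-2,0],[0,0,2,-2],[0,0,0,-2]]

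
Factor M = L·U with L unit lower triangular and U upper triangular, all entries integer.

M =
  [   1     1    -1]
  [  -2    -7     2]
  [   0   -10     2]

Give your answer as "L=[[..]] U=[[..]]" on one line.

L=[[1,0,0],[-2,1,0],[0,2,1]] U=[[1,1,-1],[0,-5,0],[0,0,2]]

  R1 -= -2·R0 → [0,-5,0]
  R2 -= 0·R0 → [0,-10,2]
  R2 -= 2·R1 → [0,0,2]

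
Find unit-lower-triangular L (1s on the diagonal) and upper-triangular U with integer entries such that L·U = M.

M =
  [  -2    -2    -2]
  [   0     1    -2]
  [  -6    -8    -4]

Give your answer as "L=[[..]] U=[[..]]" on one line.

  r1 -= 0·r0 → [0,1,-2]
  r2 -= 3·r0 → [0,-2,2]
  r2 -= -2·r1 → [0,0,-2]

L=[[1,0,0],[0,1,0],[3,-2,1]] U=[[-2,-2,-2],[0,1,-2],[0,0,-2]]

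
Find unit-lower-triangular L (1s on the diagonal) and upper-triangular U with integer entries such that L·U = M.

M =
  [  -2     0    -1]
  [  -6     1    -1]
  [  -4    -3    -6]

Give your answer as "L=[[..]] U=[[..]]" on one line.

  row1 -= 3·row0 → [0,1,2]
  row2 -= 2·row0 → [0,-3,-4]
  row2 -= -3·row1 → [0,0,2]

L=[[1,0,0],[3,1,0],[2,-3,1]] U=[[-2,0,-1],[0,1,2],[0,0,2]]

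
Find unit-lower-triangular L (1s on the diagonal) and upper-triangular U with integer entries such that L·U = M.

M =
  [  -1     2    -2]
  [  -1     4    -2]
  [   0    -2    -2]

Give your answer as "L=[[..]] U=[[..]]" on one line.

  row1 -= 1·row0 → [0,2,0]
  row2 -= 0·row0 → [0,-2,-2]
  row2 -= -1·row1 → [0,0,-2]

L=[[1,0,0],[1,1,0],[0,-1,1]] U=[[-1,2,-2],[0,2,0],[0,0,-2]]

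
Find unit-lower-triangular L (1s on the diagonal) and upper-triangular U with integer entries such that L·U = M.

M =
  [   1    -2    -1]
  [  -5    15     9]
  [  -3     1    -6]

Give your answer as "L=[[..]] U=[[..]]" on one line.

L=[[1,0,0],[-5,1,0],[-3,-1,1]] U=[[1,-2,-1],[0,5,4],[0,0,-5]]

  R1 -= -5·R0 → [0,5,4]
  R2 -= -3·R0 → [0,-5,-9]
  R2 -= -1·R1 → [0,0,-5]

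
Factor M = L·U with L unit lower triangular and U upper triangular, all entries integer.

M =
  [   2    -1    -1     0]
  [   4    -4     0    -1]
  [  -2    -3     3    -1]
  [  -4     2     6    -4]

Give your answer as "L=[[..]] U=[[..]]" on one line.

L=[[1,0,0,0],[2,1,0,0],[-1,2,1,0],[-2,0,-2,1]] U=[[2,-1,-1,0],[0,-2,2,-1],[0,0,-2,1],[0,0,0,-2]]

  r1 -= 2·r0 → [0,-2,2,-1]
  r2 -= -1·r0 → [0,-4,2,-1]
  r3 -= -2·r0 → [0,0,4,-4]
  r2 -= 2·r1 → [0,0,-2,1]
  r3 -= 0·r1 → [0,0,4,-4]
  r3 -= -2·r2 → [0,0,0,-2]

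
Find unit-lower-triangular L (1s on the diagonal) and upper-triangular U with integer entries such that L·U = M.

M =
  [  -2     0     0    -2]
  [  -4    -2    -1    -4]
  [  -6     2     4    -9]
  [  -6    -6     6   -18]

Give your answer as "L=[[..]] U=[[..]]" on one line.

L=[[1,0,0,0],[2,1,0,0],[3,-1,1,0],[3,3,3,1]] U=[[-2,0,0,-2],[0,-2,-1,0],[0,0,3,-3],[0,0,0,-3]]

  r1 -= 2·r0 → [0,-2,-1,0]
  r2 -= 3·r0 → [0,2,4,-3]
  r3 -= 3·r0 → [0,-6,6,-12]
  r2 -= -1·r1 → [0,0,3,-3]
  r3 -= 3·r1 → [0,0,9,-12]
  r3 -= 3·r2 → [0,0,0,-3]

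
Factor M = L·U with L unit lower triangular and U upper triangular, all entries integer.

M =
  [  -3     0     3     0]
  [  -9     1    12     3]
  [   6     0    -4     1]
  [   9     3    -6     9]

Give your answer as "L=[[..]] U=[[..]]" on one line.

  row1 -= 3·row0 → [0,1,3,3]
  row2 -= -2·row0 → [0,0,2,1]
  row3 -= -3·row0 → [0,3,3,9]
  row2 -= 0·row1 → [0,0,2,1]
  row3 -= 3·row1 → [0,0,-6,0]
  row3 -= -3·row2 → [0,0,0,3]

L=[[1,0,0,0],[3,1,0,0],[-2,0,1,0],[-3,3,-3,1]] U=[[-3,0,3,0],[0,1,3,3],[0,0,2,1],[0,0,0,3]]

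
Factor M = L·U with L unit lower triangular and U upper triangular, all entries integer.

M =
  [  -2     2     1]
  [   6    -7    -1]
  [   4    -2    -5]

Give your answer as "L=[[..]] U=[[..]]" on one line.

  row1 -= -3·row0 → [0,-1,2]
  row2 -= -2·row0 → [0,2,-3]
  row2 -= -2·row1 → [0,0,1]

L=[[1,0,0],[-3,1,0],[-2,-2,1]] U=[[-2,2,1],[0,-1,2],[0,0,1]]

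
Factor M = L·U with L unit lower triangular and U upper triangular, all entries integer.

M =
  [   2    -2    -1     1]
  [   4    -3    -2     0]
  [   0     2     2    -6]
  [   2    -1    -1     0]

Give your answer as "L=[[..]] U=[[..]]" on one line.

  r1 -= 2·r0 → [0,1,0,-2]
  r2 -= 0·r0 → [0,2,2,-6]
  r3 -= 1·r0 → [0,1,0,-1]
  r2 -= 2·r1 → [0,0,2,-2]
  r3 -= 1·r1 → [0,0,0,1]
  r3 -= 0·r2 → [0,0,0,1]

L=[[1,0,0,0],[2,1,0,0],[0,2,1,0],[1,1,0,1]] U=[[2,-2,-1,1],[0,1,0,-2],[0,0,2,-2],[0,0,0,1]]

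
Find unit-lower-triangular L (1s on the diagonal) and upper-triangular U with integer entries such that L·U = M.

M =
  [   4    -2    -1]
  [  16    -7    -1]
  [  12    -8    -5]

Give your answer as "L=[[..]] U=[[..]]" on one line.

  row1 -= 4·row0 → [0,1,3]
  row2 -= 3·row0 → [0,-2,-2]
  row2 -= -2·row1 → [0,0,4]

L=[[1,0,0],[4,1,0],[3,-2,1]] U=[[4,-2,-1],[0,1,3],[0,0,4]]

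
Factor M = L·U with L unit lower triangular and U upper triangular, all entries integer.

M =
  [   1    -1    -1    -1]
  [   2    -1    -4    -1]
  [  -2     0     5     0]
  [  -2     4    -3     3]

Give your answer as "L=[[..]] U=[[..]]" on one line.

L=[[1,0,0,0],[2,1,0,0],[-2,-2,1,0],[-2,2,1,1]] U=[[1,-1,-1,-1],[0,1,-2,1],[0,0,-1,0],[0,0,0,-1]]

  row1 -= 2·row0 → [0,1,-2,1]
  row2 -= -2·row0 → [0,-2,3,-2]
  row3 -= -2·row0 → [0,2,-5,1]
  row2 -= -2·row1 → [0,0,-1,0]
  row3 -= 2·row1 → [0,0,-1,-1]
  row3 -= 1·row2 → [0,0,0,-1]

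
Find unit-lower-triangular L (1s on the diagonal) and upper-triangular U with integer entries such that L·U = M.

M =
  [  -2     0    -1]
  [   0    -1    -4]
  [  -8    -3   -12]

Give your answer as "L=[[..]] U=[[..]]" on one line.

  row1 -= 0·row0 → [0,-1,-4]
  row2 -= 4·row0 → [0,-3,-8]
  row2 -= 3·row1 → [0,0,4]

L=[[1,0,0],[0,1,0],[4,3,1]] U=[[-2,0,-1],[0,-1,-4],[0,0,4]]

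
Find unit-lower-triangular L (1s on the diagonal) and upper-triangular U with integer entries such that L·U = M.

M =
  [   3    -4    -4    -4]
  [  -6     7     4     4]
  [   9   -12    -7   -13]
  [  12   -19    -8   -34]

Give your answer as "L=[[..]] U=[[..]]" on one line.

L=[[1,0,0,0],[-2,1,0,0],[3,0,1,0],[4,3,4,1]] U=[[3,-4,-4,-4],[0,-1,-4,-4],[0,0,5,-1],[0,0,0,-2]]

  R1 -= -2·R0 → [0,-1,-4,-4]
  R2 -= 3·R0 → [0,0,5,-1]
  R3 -= 4·R0 → [0,-3,8,-18]
  R2 -= 0·R1 → [0,0,5,-1]
  R3 -= 3·R1 → [0,0,20,-6]
  R3 -= 4·R2 → [0,0,0,-2]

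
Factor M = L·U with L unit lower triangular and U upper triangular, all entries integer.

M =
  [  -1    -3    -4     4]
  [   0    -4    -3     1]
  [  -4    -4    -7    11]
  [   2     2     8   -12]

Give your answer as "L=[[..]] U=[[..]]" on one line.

L=[[1,0,0,0],[0,1,0,0],[4,-2,1,0],[-2,1,1,1]] U=[[-1,-3,-4,4],[0,-4,-3,1],[0,0,3,-3],[0,0,0,-2]]

  row1 -= 0·row0 → [0,-4,-3,1]
  row2 -= 4·row0 → [0,8,9,-5]
  row3 -= -2·row0 → [0,-4,0,-4]
  row2 -= -2·row1 → [0,0,3,-3]
  row3 -= 1·row1 → [0,0,3,-5]
  row3 -= 1·row2 → [0,0,0,-2]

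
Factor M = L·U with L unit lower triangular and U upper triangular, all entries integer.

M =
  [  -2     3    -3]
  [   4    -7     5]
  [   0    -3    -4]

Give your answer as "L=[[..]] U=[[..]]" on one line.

L=[[1,0,0],[-2,1,0],[0,3,1]] U=[[-2,3,-3],[0,-1,-1],[0,0,-1]]

  row1 -= -2·row0 → [0,-1,-1]
  row2 -= 0·row0 → [0,-3,-4]
  row2 -= 3·row1 → [0,0,-1]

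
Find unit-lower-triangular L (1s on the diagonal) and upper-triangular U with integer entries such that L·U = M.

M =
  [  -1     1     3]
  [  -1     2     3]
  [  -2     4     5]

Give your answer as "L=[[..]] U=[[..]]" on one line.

L=[[1,0,0],[1,1,0],[2,2,1]] U=[[-1,1,3],[0,1,0],[0,0,-1]]

  R1 -= 1·R0 → [0,1,0]
  R2 -= 2·R0 → [0,2,-1]
  R2 -= 2·R1 → [0,0,-1]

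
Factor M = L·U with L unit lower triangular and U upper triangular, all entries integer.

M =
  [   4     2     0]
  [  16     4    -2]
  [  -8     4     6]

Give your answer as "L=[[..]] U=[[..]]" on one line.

  row1 -= 4·row0 → [0,-4,-2]
  row2 -= -2·row0 → [0,8,6]
  row2 -= -2·row1 → [0,0,2]

L=[[1,0,0],[4,1,0],[-2,-2,1]] U=[[4,2,0],[0,-4,-2],[0,0,2]]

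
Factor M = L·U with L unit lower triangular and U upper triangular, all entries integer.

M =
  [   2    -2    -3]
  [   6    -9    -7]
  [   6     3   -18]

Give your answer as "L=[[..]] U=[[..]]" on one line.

L=[[1,0,0],[3,1,0],[3,-3,1]] U=[[2,-2,-3],[0,-3,2],[0,0,-3]]

  row1 -= 3·row0 → [0,-3,2]
  row2 -= 3·row0 → [0,9,-9]
  row2 -= -3·row1 → [0,0,-3]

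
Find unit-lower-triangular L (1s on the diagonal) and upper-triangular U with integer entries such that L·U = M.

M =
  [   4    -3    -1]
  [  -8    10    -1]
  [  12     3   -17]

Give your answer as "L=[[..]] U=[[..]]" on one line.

L=[[1,0,0],[-2,1,0],[3,3,1]] U=[[4,-3,-1],[0,4,-3],[0,0,-5]]

  r1 -= -2·r0 → [0,4,-3]
  r2 -= 3·r0 → [0,12,-14]
  r2 -= 3·r1 → [0,0,-5]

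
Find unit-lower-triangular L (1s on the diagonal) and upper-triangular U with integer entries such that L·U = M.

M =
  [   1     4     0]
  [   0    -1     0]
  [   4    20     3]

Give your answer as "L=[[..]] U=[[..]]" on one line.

  R1 -= 0·R0 → [0,-1,0]
  R2 -= 4·R0 → [0,4,3]
  R2 -= -4·R1 → [0,0,3]

L=[[1,0,0],[0,1,0],[4,-4,1]] U=[[1,4,0],[0,-1,0],[0,0,3]]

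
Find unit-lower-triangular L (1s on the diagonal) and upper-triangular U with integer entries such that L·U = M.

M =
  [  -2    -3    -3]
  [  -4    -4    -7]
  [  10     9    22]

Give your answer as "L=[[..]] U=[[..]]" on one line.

  R1 -= 2·R0 → [0,2,-1]
  R2 -= -5·R0 → [0,-6,7]
  R2 -= -3·R1 → [0,0,4]

L=[[1,0,0],[2,1,0],[-5,-3,1]] U=[[-2,-3,-3],[0,2,-1],[0,0,4]]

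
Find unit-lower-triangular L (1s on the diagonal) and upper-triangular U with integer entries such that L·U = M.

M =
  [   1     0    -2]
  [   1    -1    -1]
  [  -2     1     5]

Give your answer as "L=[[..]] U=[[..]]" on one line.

  R1 -= 1·R0 → [0,-1,1]
  R2 -= -2·R0 → [0,1,1]
  R2 -= -1·R1 → [0,0,2]

L=[[1,0,0],[1,1,0],[-2,-1,1]] U=[[1,0,-2],[0,-1,1],[0,0,2]]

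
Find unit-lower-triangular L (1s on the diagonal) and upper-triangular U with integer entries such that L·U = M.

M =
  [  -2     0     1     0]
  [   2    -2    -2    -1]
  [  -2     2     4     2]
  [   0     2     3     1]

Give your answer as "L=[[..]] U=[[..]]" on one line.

L=[[1,0,0,0],[-1,1,0,0],[1,-1,1,0],[0,-1,1,1]] U=[[-2,0,1,0],[0,-2,-1,-1],[0,0,2,1],[0,0,0,-1]]

  R1 -= -1·R0 → [0,-2,-1,-1]
  R2 -= 1·R0 → [0,2,3,2]
  R3 -= 0·R0 → [0,2,3,1]
  R2 -= -1·R1 → [0,0,2,1]
  R3 -= -1·R1 → [0,0,2,0]
  R3 -= 1·R2 → [0,0,0,-1]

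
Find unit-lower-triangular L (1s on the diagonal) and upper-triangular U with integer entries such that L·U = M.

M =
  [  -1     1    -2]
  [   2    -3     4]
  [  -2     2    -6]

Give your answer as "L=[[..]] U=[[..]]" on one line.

  R1 -= -2·R0 → [0,-1,0]
  R2 -= 2·R0 → [0,0,-2]
  R2 -= 0·R1 → [0,0,-2]

L=[[1,0,0],[-2,1,0],[2,0,1]] U=[[-1,1,-2],[0,-1,0],[0,0,-2]]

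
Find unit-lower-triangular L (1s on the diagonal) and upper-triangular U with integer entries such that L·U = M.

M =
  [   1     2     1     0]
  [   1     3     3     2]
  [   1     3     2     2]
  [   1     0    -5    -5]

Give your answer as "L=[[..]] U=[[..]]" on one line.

  row1 -= 1·row0 → [0,1,2,2]
  row2 -= 1·row0 → [0,1,1,2]
  row3 -= 1·row0 → [0,-2,-6,-5]
  row2 -= 1·row1 → [0,0,-1,0]
  row3 -= -2·row1 → [0,0,-2,-1]
  row3 -= 2·row2 → [0,0,0,-1]

L=[[1,0,0,0],[1,1,0,0],[1,1,1,0],[1,-2,2,1]] U=[[1,2,1,0],[0,1,2,2],[0,0,-1,0],[0,0,0,-1]]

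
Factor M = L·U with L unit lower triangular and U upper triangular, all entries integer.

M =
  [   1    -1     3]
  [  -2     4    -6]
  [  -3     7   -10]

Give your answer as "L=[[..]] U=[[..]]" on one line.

  r1 -= -2·r0 → [0,2,0]
  r2 -= -3·r0 → [0,4,-1]
  r2 -= 2·r1 → [0,0,-1]

L=[[1,0,0],[-2,1,0],[-3,2,1]] U=[[1,-1,3],[0,2,0],[0,0,-1]]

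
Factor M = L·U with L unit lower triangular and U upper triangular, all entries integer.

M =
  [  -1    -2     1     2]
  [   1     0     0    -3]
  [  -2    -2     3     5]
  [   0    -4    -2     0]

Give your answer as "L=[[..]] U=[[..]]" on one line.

  r1 -= -1·r0 → [0,-2,1,-1]
  r2 -= 2·r0 → [0,2,1,1]
  r3 -= 0·r0 → [0,-4,-2,0]
  r2 -= -1·r1 → [0,0,2,0]
  r3 -= 2·r1 → [0,0,-4,2]
  r3 -= -2·r2 → [0,0,0,2]

L=[[1,0,0,0],[-1,1,0,0],[2,-1,1,0],[0,2,-2,1]] U=[[-1,-2,1,2],[0,-2,1,-1],[0,0,2,0],[0,0,0,2]]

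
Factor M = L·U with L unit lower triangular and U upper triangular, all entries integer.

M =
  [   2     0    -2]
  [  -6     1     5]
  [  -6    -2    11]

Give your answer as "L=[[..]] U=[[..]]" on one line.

  R1 -= -3·R0 → [0,1,-1]
  R2 -= -3·R0 → [0,-2,5]
  R2 -= -2·R1 → [0,0,3]

L=[[1,0,0],[-3,1,0],[-3,-2,1]] U=[[2,0,-2],[0,1,-1],[0,0,3]]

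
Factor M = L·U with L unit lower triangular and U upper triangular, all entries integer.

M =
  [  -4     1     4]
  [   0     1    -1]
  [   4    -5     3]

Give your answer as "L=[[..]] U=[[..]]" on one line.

  R1 -= 0·R0 → [0,1,-1]
  R2 -= -1·R0 → [0,-4,7]
  R2 -= -4·R1 → [0,0,3]

L=[[1,0,0],[0,1,0],[-1,-4,1]] U=[[-4,1,4],[0,1,-1],[0,0,3]]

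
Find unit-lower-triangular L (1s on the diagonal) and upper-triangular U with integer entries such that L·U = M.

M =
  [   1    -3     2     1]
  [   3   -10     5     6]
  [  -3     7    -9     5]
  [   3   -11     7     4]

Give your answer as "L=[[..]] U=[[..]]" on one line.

  R1 -= 3·R0 → [0,-1,-1,3]
  R2 -= -3·R0 → [0,-2,-3,8]
  R3 -= 3·R0 → [0,-2,1,1]
  R2 -= 2·R1 → [0,0,-1,2]
  R3 -= 2·R1 → [0,0,3,-5]
  R3 -= -3·R2 → [0,0,0,1]

L=[[1,0,0,0],[3,1,0,0],[-3,2,1,0],[3,2,-3,1]] U=[[1,-3,2,1],[0,-1,-1,3],[0,0,-1,2],[0,0,0,1]]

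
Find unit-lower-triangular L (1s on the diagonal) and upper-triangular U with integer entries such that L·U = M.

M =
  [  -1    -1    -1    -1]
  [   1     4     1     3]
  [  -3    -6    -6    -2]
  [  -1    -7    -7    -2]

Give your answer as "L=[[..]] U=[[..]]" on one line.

  row1 -= -1·row0 → [0,3,0,2]
  row2 -= 3·row0 → [0,-3,-3,1]
  row3 -= 1·row0 → [0,-6,-6,-1]
  row2 -= -1·row1 → [0,0,-3,3]
  row3 -= -2·row1 → [0,0,-6,3]
  row3 -= 2·row2 → [0,0,0,-3]

L=[[1,0,0,0],[-1,1,0,0],[3,-1,1,0],[1,-2,2,1]] U=[[-1,-1,-1,-1],[0,3,0,2],[0,0,-3,3],[0,0,0,-3]]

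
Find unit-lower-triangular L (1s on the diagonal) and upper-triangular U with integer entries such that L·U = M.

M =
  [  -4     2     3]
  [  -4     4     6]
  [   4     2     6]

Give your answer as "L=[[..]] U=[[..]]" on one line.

  r1 -= 1·r0 → [0,2,3]
  r2 -= -1·r0 → [0,4,9]
  r2 -= 2·r1 → [0,0,3]

L=[[1,0,0],[1,1,0],[-1,2,1]] U=[[-4,2,3],[0,2,3],[0,0,3]]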